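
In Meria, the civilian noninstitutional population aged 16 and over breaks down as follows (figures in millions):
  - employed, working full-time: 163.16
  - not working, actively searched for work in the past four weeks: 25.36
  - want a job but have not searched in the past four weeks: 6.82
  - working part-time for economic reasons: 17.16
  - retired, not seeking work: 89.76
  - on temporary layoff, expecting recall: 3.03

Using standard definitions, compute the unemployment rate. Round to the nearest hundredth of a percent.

Unemployment rate ≈ 13.60%.

Employed = 163.16 + 17.16 = 180.32 million (anyone who worked, including part-time for economic reasons, counts as employed).
Unemployed = 25.36 + 3.03 = 28.39 million (jobless and actively searching, or on temporary layoff).
Labor force = 180.32 + 28.39 = 208.71 million.
Unemployment rate = 28.39 / 208.71 = 13.60%.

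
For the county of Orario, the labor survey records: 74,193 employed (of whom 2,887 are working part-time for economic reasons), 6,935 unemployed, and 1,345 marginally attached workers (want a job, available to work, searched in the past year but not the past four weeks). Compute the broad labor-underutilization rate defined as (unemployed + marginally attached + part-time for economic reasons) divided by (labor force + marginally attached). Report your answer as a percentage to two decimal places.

Labor force = 74,193 + 6,935 = 81,128.
Numerator = 6,935 + 1,345 + 2,887 = 11,167.
Denominator = 81,128 + 1,345 = 82,473.
Broad rate = 11,167 / 82,473 = 13.54%.

Broad underutilization rate ≈ 13.54%.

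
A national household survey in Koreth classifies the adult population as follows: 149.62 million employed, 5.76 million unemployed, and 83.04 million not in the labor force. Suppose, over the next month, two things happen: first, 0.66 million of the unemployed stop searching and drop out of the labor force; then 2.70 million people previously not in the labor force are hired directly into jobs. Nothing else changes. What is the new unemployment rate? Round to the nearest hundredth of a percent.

New unemployment rate ≈ 3.24%.

Initially, labor force = 149.62 + 5.76 = 155.38 million, so u = 5.76/155.38 = 3.71%.
After the first change, unemployed and labor force both fall by 0.66 → E = 149.62, U = 5.10, labor force = 154.72 million.
After the second change, employed and labor force both rise by 2.70; unemployed unchanged → E = 152.32, U = 5.10, labor force = 157.42 million.
New unemployment rate = 5.10 / 157.42 = 3.24%.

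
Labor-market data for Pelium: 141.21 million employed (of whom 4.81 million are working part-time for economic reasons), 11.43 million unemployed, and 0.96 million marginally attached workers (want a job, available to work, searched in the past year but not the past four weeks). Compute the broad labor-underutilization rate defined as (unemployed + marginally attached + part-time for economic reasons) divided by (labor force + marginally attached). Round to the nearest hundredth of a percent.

Broad underutilization rate ≈ 11.20%.

Labor force = 141.21 + 11.43 = 152.64 million.
Numerator = 11.43 + 0.96 + 4.81 = 17.20 million.
Denominator = 152.64 + 0.96 = 153.60 million.
Broad rate = 17.20 / 153.60 = 11.20%.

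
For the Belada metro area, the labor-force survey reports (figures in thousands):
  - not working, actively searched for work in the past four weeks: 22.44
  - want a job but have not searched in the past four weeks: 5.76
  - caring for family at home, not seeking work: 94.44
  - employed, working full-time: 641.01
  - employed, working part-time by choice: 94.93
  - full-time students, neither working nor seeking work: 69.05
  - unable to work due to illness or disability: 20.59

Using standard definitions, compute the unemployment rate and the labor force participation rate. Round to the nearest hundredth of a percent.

Employed = 641.01 + 94.93 = 735.94 thousand.
Unemployed = 22.44 thousand.
Labor force = 735.94 + 22.44 = 758.38 thousand.
Not in labor force = 5.76 + 94.44 + 69.05 + 20.59 = 189.84 thousand (those not working and not actively searching are outside the labor force — including those who want a job but have given up searching).
Civilian working-age population = 758.38 + 189.84 = 948.22 thousand.
Unemployment rate = 22.44 / 758.38 = 2.96%.
Labor force participation rate = 758.38 / 948.22 = 79.98%.

Unemployment rate ≈ 2.96%; labor force participation rate ≈ 79.98%.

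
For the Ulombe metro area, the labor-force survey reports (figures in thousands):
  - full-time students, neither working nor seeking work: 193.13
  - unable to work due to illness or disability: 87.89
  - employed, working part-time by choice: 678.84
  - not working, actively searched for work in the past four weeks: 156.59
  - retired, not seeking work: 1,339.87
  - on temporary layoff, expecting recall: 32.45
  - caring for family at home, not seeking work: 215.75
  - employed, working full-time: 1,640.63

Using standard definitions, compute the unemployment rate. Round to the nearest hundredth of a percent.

Employed = 678.84 + 1,640.63 = 2,319.47 thousand.
Unemployed = 156.59 + 32.45 = 189.04 thousand (jobless and actively searching, or on temporary layoff).
Labor force = 2,319.47 + 189.04 = 2,508.51 thousand.
Unemployment rate = 189.04 / 2,508.51 = 7.54%.

Unemployment rate ≈ 7.54%.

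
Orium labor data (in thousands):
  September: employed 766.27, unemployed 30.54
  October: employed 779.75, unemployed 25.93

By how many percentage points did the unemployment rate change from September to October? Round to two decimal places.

The unemployment rate changed by −0.61 percentage points.

September: labor force = 766.27 + 30.54 = 796.81; u = 30.54/796.81 = 3.83%.
October: labor force = 779.75 + 25.93 = 805.68; u = 25.93/805.68 = 3.22%.
Change = 3.22% − 3.83% = −0.61 pp.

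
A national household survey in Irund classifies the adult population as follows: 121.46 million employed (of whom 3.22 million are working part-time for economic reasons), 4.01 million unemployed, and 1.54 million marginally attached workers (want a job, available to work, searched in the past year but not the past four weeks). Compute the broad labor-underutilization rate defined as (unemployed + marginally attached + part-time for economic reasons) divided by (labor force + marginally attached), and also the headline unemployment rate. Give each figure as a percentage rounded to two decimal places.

Labor force = 121.46 + 4.01 = 125.47 million.
Numerator = 4.01 + 1.54 + 3.22 = 8.77 million.
Denominator = 125.47 + 1.54 = 127.01 million.
Broad rate = 8.77 / 127.01 = 6.90%.
Headline unemployment rate = 4.01 / 125.47 = 3.20%.

Broad underutilization rate ≈ 6.90%; headline unemployment rate ≈ 3.20%.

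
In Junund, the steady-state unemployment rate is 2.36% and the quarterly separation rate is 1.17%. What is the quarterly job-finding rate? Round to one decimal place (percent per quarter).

Job-finding rate ≈ 48.4% per quarter.

From u* = s/(s+f): f = s·(1−u)/u.
f = 1.17 × (1 − 0.0236) / 0.0236 = 1.1424 / 0.0236 ≈ 48.4% per quarter.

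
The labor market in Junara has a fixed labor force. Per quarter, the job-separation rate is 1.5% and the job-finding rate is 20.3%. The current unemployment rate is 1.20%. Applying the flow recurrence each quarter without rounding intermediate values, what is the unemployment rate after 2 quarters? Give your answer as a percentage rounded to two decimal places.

Unemployment rate after two quarters ≈ 3.41%.

With a fixed labor force, u_{t+1} = u_t + s·(1−u_t) − f·u_t = u_t·(1−s−f) + s.
Here 1−s−f = 0.782 and s = 0.015.
u_1 = 0.012000 × 0.782 + 0.015 = 0.024384.
u_2 = 0.024384 × 0.782 + 0.015 = 0.034068.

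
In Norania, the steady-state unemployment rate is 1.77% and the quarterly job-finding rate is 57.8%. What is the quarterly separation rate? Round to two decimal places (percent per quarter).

From u* = s/(s+f): s = u·f/(1−u).
s = 0.0177 × 57.8 / (1 − 0.0177) = 1.0231 / 0.9823 ≈ 1.04% per quarter.

Separation rate ≈ 1.04% per quarter.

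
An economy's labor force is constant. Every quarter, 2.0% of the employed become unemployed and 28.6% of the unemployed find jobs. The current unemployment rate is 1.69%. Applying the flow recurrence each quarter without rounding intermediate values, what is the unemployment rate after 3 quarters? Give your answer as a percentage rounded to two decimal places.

With a fixed labor force, u_{t+1} = u_t + s·(1−u_t) − f·u_t = u_t·(1−s−f) + s.
Here 1−s−f = 0.694 and s = 0.020.
u_1 = 0.016900 × 0.694 + 0.020 = 0.031729.
u_2 = 0.031729 × 0.694 + 0.020 = 0.042020.
u_3 = 0.042020 × 0.694 + 0.020 = 0.049162.

Unemployment rate after three quarters ≈ 4.92%.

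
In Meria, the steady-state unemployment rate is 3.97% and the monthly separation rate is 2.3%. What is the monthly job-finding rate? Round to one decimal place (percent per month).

From u* = s/(s+f): f = s·(1−u)/u.
f = 2.3 × (1 − 0.0397) / 0.0397 = 2.2087 / 0.0397 ≈ 55.6% per month.

Job-finding rate ≈ 55.6% per month.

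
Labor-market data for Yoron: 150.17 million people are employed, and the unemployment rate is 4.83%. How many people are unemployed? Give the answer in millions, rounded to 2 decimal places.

Let U be the number unemployed. The labor force is E + U, and U/(E+U) = 0.0483.
So U = 0.0483 × 150.17 / (1 − 0.0483) = 7.2532 / 0.9517 ≈ 7.62 million.

About 7.62 million are unemployed.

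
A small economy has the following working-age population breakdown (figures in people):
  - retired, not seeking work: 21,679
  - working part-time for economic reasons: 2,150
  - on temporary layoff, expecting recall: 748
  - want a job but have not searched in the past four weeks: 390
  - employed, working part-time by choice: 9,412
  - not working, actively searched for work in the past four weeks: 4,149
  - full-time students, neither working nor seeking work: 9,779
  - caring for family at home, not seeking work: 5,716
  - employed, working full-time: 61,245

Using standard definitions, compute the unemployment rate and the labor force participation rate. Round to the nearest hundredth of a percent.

Unemployment rate ≈ 6.30%; labor force participation rate ≈ 67.41%.

Employed = 2,150 + 9,412 + 61,245 = 72,807 (anyone who worked, including part-time for economic reasons, counts as employed).
Unemployed = 748 + 4,149 = 4,897 (jobless and actively searching, or on temporary layoff).
Labor force = 72,807 + 4,897 = 77,704.
Not in labor force = 21,679 + 390 + 9,779 + 5,716 = 37,564 (those not working and not actively searching are outside the labor force — including those who want a job but have given up searching).
Civilian working-age population = 77,704 + 37,564 = 115,268.
Unemployment rate = 4,897 / 77,704 = 6.30%.
Labor force participation rate = 77,704 / 115,268 = 67.41%.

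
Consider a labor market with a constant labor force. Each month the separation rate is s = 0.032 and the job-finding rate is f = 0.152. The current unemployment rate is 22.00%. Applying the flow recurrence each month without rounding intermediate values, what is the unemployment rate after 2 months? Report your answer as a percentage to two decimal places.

With a fixed labor force, u_{t+1} = u_t + s·(1−u_t) − f·u_t = u_t·(1−s−f) + s.
Here 1−s−f = 0.816 and s = 0.032.
u_1 = 0.220000 × 0.816 + 0.032 = 0.211520.
u_2 = 0.211520 × 0.816 + 0.032 = 0.204600.

Unemployment rate after two months ≈ 20.46%.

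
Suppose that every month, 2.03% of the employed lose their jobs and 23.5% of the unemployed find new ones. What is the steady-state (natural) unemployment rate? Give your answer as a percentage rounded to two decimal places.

At steady state the flows balance: s·E = f·U, so U/(E+U) = s/(s+f).
u* = 2.03 / (2.03 + 23.5) = 2.03 / 25.53 = 7.95%.

Steady-state unemployment rate ≈ 7.95%.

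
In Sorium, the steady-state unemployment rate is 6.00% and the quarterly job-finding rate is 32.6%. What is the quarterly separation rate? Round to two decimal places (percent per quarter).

From u* = s/(s+f): s = u·f/(1−u).
s = 0.0600 × 32.6 / (1 − 0.0600) = 1.9560 / 0.9400 ≈ 2.08% per quarter.

Separation rate ≈ 2.08% per quarter.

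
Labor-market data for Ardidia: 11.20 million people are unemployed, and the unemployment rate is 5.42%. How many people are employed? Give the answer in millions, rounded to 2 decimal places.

About 195.44 million are employed.

Labor force = U / u = 11.20 / 0.0542 ≈ 206.64 million.
Employed = labor force − unemployed = 206.64 − 11.20 = 195.44 million.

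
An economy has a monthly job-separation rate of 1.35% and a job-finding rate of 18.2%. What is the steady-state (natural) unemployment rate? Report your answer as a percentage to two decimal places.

At steady state the flows balance: s·E = f·U, so U/(E+U) = s/(s+f).
u* = 1.35 / (1.35 + 18.2) = 1.35 / 19.55 = 6.91%.

Steady-state unemployment rate ≈ 6.91%.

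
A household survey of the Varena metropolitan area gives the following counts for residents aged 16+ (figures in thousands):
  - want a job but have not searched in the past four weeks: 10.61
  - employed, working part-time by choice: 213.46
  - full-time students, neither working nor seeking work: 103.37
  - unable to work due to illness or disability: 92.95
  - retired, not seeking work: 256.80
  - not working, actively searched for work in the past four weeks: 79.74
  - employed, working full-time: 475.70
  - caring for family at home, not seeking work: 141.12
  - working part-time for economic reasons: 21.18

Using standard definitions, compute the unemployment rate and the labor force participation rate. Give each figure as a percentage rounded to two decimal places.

Employed = 213.46 + 475.70 + 21.18 = 710.34 thousand (anyone who worked, including part-time for economic reasons, counts as employed).
Unemployed = 79.74 thousand.
Labor force = 710.34 + 79.74 = 790.08 thousand.
Not in labor force = 10.61 + 103.37 + 92.95 + 256.80 + 141.12 = 604.85 thousand (those not working and not actively searching are outside the labor force — including those who want a job but have given up searching).
Civilian working-age population = 790.08 + 604.85 = 1,394.93 thousand.
Unemployment rate = 79.74 / 790.08 = 10.09%.
Labor force participation rate = 790.08 / 1,394.93 = 56.64%.

Unemployment rate ≈ 10.09%; labor force participation rate ≈ 56.64%.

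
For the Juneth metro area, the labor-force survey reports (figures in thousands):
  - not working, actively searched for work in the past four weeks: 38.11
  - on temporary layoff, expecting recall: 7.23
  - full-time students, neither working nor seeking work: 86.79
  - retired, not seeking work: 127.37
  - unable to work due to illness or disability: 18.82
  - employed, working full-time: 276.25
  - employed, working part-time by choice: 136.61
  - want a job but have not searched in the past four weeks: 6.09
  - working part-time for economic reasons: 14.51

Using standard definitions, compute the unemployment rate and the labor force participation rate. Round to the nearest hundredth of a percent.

Unemployment rate ≈ 9.59%; labor force participation rate ≈ 66.41%.

Employed = 276.25 + 136.61 + 14.51 = 427.37 thousand (anyone who worked, including part-time for economic reasons, counts as employed).
Unemployed = 38.11 + 7.23 = 45.34 thousand (jobless and actively searching, or on temporary layoff).
Labor force = 427.37 + 45.34 = 472.71 thousand.
Not in labor force = 86.79 + 127.37 + 18.82 + 6.09 = 239.07 thousand (those not working and not actively searching are outside the labor force — including those who want a job but have given up searching).
Civilian working-age population = 472.71 + 239.07 = 711.78 thousand.
Unemployment rate = 45.34 / 472.71 = 9.59%.
Labor force participation rate = 472.71 / 711.78 = 66.41%.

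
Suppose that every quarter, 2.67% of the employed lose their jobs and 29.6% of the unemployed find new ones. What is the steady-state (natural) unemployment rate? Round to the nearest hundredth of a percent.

At steady state the flows balance: s·E = f·U, so U/(E+U) = s/(s+f).
u* = 2.67 / (2.67 + 29.6) = 2.67 / 32.27 = 8.27%.

Steady-state unemployment rate ≈ 8.27%.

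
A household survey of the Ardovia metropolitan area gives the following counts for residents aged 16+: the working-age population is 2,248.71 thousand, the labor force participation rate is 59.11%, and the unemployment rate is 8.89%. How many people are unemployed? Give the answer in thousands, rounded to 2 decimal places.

About 118.17 thousand are unemployed.

Labor force = 0.5911 × 2,248.71 = 1,329.21 thousand.
Unemployed = 0.0889 × 1,329.21 ≈ 118.17 thousand.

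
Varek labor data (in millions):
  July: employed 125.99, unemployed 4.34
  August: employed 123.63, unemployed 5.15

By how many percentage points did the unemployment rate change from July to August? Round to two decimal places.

The unemployment rate changed by +0.67 percentage points.

July: labor force = 125.99 + 4.34 = 130.33; u = 4.34/130.33 = 3.33%.
August: labor force = 123.63 + 5.15 = 128.78; u = 5.15/128.78 = 4.00%.
Change = 4.00% − 3.33% = +0.67 pp.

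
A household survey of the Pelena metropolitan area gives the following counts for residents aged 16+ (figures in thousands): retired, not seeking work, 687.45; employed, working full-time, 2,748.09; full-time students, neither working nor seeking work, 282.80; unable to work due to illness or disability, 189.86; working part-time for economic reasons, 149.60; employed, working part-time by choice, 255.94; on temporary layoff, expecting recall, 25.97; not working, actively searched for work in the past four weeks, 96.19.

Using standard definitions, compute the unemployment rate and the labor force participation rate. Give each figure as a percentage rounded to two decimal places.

Unemployment rate ≈ 3.73%; labor force participation rate ≈ 73.85%.

Employed = 2,748.09 + 149.60 + 255.94 = 3,153.63 thousand (anyone who worked, including part-time for economic reasons, counts as employed).
Unemployed = 25.97 + 96.19 = 122.16 thousand (jobless and actively searching, or on temporary layoff).
Labor force = 3,153.63 + 122.16 = 3,275.79 thousand.
Not in labor force = 687.45 + 282.80 + 189.86 = 1,160.11 thousand (those not working and not actively searching are outside the labor force).
Civilian working-age population = 3,275.79 + 1,160.11 = 4,435.90 thousand.
Unemployment rate = 122.16 / 3,275.79 = 3.73%.
Labor force participation rate = 3,275.79 / 4,435.90 = 73.85%.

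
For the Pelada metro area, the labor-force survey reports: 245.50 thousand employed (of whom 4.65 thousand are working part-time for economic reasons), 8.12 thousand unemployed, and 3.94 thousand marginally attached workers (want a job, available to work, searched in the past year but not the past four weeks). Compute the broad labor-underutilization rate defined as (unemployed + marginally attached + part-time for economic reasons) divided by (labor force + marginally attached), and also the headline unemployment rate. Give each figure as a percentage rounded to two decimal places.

Labor force = 245.50 + 8.12 = 253.62 thousand.
Numerator = 8.12 + 3.94 + 4.65 = 16.71 thousand.
Denominator = 253.62 + 3.94 = 257.56 thousand.
Broad rate = 16.71 / 257.56 = 6.49%.
Headline unemployment rate = 8.12 / 253.62 = 3.20%.

Broad underutilization rate ≈ 6.49%; headline unemployment rate ≈ 3.20%.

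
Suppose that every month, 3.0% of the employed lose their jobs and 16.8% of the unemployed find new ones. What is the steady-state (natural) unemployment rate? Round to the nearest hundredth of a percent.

At steady state the flows balance: s·E = f·U, so U/(E+U) = s/(s+f).
u* = 3.0 / (3.0 + 16.8) = 3.0 / 19.80 = 15.15%.

Steady-state unemployment rate ≈ 15.15%.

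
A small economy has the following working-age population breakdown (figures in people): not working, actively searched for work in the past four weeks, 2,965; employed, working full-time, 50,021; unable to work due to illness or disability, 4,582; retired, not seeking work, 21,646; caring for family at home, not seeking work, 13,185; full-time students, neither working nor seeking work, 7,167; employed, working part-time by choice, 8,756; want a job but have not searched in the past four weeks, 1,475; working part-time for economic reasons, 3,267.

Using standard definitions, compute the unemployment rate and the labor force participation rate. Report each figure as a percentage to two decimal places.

Employed = 50,021 + 8,756 + 3,267 = 62,044 (anyone who worked, including part-time for economic reasons, counts as employed).
Unemployed = 2,965.
Labor force = 62,044 + 2,965 = 65,009.
Not in labor force = 4,582 + 21,646 + 13,185 + 7,167 + 1,475 = 48,055 (those not working and not actively searching are outside the labor force — including those who want a job but have given up searching).
Civilian working-age population = 65,009 + 48,055 = 113,064.
Unemployment rate = 2,965 / 65,009 = 4.56%.
Labor force participation rate = 65,009 / 113,064 = 57.50%.

Unemployment rate ≈ 4.56%; labor force participation rate ≈ 57.50%.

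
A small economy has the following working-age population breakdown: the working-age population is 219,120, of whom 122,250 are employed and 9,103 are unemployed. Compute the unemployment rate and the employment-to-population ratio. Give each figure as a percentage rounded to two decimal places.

Unemployment rate ≈ 6.93%; employment-population ratio ≈ 55.79%.

Labor force = employed + unemployed = 122,250 + 9,103 = 131,353.
Unemployment rate = 9,103 / 131,353 = 6.93%.
Employment-population ratio = 122,250 / 219,120 = 55.79%.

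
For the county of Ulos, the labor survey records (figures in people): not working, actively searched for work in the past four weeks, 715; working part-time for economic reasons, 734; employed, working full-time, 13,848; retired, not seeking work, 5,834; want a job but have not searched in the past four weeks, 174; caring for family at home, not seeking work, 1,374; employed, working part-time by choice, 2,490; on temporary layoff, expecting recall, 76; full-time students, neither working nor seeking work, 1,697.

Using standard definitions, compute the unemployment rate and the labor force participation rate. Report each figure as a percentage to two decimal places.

Unemployment rate ≈ 4.43%; labor force participation rate ≈ 66.30%.

Employed = 734 + 13,848 + 2,490 = 17,072 (anyone who worked, including part-time for economic reasons, counts as employed).
Unemployed = 715 + 76 = 791 (jobless and actively searching, or on temporary layoff).
Labor force = 17,072 + 791 = 17,863.
Not in labor force = 5,834 + 174 + 1,374 + 1,697 = 9,079 (those not working and not actively searching are outside the labor force — including those who want a job but have given up searching).
Civilian working-age population = 17,863 + 9,079 = 26,942.
Unemployment rate = 791 / 17,863 = 4.43%.
Labor force participation rate = 17,863 / 26,942 = 66.30%.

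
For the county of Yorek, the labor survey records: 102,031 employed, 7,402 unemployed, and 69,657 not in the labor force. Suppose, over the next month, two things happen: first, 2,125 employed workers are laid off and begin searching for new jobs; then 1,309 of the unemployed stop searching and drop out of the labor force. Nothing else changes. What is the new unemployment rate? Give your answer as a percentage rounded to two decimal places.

New unemployment rate ≈ 7.60%.

Initially, labor force = 102,031 + 7,402 = 109,433, so u = 7,402/109,433 = 6.76%.
After the first change, employed falls and unemployed rises by 2,125; labor force unchanged → E = 99,906, U = 9,527, labor force = 109,433.
After the second change, unemployed and labor force both fall by 1,309 → E = 99,906, U = 8,218, labor force = 108,124.
New unemployment rate = 8,218 / 108,124 = 7.60%.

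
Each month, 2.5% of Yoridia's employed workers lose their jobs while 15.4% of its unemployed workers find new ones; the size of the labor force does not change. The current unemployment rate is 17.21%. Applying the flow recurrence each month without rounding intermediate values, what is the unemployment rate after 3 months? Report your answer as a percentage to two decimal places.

With a fixed labor force, u_{t+1} = u_t + s·(1−u_t) − f·u_t = u_t·(1−s−f) + s.
Here 1−s−f = 0.821 and s = 0.025.
u_1 = 0.172100 × 0.821 + 0.025 = 0.166294.
u_2 = 0.166294 × 0.821 + 0.025 = 0.161527.
u_3 = 0.161527 × 0.821 + 0.025 = 0.157614.

Unemployment rate after three months ≈ 15.76%.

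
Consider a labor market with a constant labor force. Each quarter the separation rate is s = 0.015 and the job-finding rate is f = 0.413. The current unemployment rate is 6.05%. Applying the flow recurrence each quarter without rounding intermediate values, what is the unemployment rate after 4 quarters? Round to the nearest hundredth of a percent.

Unemployment rate after four quarters ≈ 3.78%.

With a fixed labor force, u_{t+1} = u_t + s·(1−u_t) − f·u_t = u_t·(1−s−f) + s.
Here 1−s−f = 0.572 and s = 0.015.
u_1 = 0.060500 × 0.572 + 0.015 = 0.049606.
u_2 = 0.049606 × 0.572 + 0.015 = 0.043375.
u_3 = 0.043375 × 0.572 + 0.015 = 0.039810.
u_4 = 0.039810 × 0.572 + 0.015 = 0.037771.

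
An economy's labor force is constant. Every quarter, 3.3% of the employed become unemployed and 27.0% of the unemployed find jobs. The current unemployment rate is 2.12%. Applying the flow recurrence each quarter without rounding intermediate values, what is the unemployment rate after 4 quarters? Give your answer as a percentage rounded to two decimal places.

Unemployment rate after four quarters ≈ 8.82%.

With a fixed labor force, u_{t+1} = u_t + s·(1−u_t) − f·u_t = u_t·(1−s−f) + s.
Here 1−s−f = 0.697 and s = 0.033.
u_1 = 0.021200 × 0.697 + 0.033 = 0.047776.
u_2 = 0.047776 × 0.697 + 0.033 = 0.066300.
u_3 = 0.066300 × 0.697 + 0.033 = 0.079211.
u_4 = 0.079211 × 0.697 + 0.033 = 0.088210.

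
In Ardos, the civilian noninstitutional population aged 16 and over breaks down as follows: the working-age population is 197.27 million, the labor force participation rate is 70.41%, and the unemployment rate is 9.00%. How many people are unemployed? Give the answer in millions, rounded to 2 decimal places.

About 12.50 million are unemployed.

Labor force = 0.7041 × 197.27 = 138.90 million.
Unemployed = 0.0900 × 138.90 ≈ 12.50 million.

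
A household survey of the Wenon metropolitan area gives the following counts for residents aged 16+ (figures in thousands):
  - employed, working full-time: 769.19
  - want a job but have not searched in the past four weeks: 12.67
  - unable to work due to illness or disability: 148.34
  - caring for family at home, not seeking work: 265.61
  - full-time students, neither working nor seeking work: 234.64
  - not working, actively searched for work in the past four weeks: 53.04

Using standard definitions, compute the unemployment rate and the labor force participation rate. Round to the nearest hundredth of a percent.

Employed = 769.19 thousand.
Unemployed = 53.04 thousand.
Labor force = 769.19 + 53.04 = 822.23 thousand.
Not in labor force = 12.67 + 148.34 + 265.61 + 234.64 = 661.26 thousand (those not working and not actively searching are outside the labor force — including those who want a job but have given up searching).
Civilian working-age population = 822.23 + 661.26 = 1,483.49 thousand.
Unemployment rate = 53.04 / 822.23 = 6.45%.
Labor force participation rate = 822.23 / 1,483.49 = 55.43%.

Unemployment rate ≈ 6.45%; labor force participation rate ≈ 55.43%.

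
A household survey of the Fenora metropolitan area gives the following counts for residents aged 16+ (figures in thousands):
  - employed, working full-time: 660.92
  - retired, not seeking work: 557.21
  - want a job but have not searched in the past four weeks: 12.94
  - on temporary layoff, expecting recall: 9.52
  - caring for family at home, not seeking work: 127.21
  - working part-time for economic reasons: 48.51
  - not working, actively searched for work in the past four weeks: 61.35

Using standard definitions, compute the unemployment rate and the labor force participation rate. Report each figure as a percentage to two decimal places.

Employed = 660.92 + 48.51 = 709.43 thousand (anyone who worked, including part-time for economic reasons, counts as employed).
Unemployed = 9.52 + 61.35 = 70.87 thousand (jobless and actively searching, or on temporary layoff).
Labor force = 709.43 + 70.87 = 780.30 thousand.
Not in labor force = 557.21 + 12.94 + 127.21 = 697.36 thousand (those not working and not actively searching are outside the labor force — including those who want a job but have given up searching).
Civilian working-age population = 780.30 + 697.36 = 1,477.66 thousand.
Unemployment rate = 70.87 / 780.30 = 9.08%.
Labor force participation rate = 780.30 / 1,477.66 = 52.81%.

Unemployment rate ≈ 9.08%; labor force participation rate ≈ 52.81%.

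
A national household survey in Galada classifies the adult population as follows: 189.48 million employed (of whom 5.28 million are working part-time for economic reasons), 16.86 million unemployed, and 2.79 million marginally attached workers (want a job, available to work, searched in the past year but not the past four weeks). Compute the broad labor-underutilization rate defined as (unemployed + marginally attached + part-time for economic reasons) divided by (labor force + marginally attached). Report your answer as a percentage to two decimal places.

Broad underutilization rate ≈ 11.92%.

Labor force = 189.48 + 16.86 = 206.34 million.
Numerator = 16.86 + 2.79 + 5.28 = 24.93 million.
Denominator = 206.34 + 2.79 = 209.13 million.
Broad rate = 24.93 / 209.13 = 11.92%.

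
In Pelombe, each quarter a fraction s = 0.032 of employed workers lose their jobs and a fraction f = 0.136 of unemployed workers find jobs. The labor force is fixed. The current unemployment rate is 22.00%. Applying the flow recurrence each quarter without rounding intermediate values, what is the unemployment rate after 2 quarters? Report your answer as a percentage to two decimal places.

With a fixed labor force, u_{t+1} = u_t + s·(1−u_t) − f·u_t = u_t·(1−s−f) + s.
Here 1−s−f = 0.832 and s = 0.032.
u_1 = 0.220000 × 0.832 + 0.032 = 0.215040.
u_2 = 0.215040 × 0.832 + 0.032 = 0.210913.

Unemployment rate after two quarters ≈ 21.09%.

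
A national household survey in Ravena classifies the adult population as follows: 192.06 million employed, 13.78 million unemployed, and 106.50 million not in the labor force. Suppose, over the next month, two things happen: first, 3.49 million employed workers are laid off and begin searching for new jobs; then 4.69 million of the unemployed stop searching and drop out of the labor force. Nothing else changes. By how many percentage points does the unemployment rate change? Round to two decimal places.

The unemployment rate changes by −0.44 percentage points.

Initially, labor force = 192.06 + 13.78 = 205.84 million, so u = 13.78/205.84 = 6.69%.
After the first change, employed falls and unemployed rises by 3.49; labor force unchanged → E = 188.57, U = 17.27, labor force = 205.84 million.
After the second change, unemployed and labor force both fall by 4.69 → E = 188.57, U = 12.58, labor force = 201.15 million.
New unemployment rate = 12.58 / 201.15 = 6.25%.
Change = 6.25% − 6.69% = −0.44 percentage points.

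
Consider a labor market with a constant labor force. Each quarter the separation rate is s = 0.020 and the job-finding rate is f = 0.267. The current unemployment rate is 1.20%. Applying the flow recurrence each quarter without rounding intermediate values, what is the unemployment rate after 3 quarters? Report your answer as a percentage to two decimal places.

With a fixed labor force, u_{t+1} = u_t + s·(1−u_t) − f·u_t = u_t·(1−s−f) + s.
Here 1−s−f = 0.713 and s = 0.020.
u_1 = 0.012000 × 0.713 + 0.020 = 0.028556.
u_2 = 0.028556 × 0.713 + 0.020 = 0.040360.
u_3 = 0.040360 × 0.713 + 0.020 = 0.048777.

Unemployment rate after three quarters ≈ 4.88%.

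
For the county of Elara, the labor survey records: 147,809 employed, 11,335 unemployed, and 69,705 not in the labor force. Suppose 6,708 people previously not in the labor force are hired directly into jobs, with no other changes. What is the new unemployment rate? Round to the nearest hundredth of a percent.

New unemployment rate ≈ 6.83%.

Initially, labor force = 147,809 + 11,335 = 159,144, so u = 11,335/159,144 = 7.12%.
After the change, employed and labor force both rise by 6,708; unemployed unchanged → E = 154,517, U = 11,335, labor force = 165,852.
New unemployment rate = 11,335 / 165,852 = 6.83%.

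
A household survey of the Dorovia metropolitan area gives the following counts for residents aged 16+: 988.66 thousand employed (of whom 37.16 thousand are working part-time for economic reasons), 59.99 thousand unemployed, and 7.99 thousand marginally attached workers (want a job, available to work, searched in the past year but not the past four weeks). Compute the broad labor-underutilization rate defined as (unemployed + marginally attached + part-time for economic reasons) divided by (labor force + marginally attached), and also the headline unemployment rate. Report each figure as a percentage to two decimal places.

Broad underutilization rate ≈ 9.95%; headline unemployment rate ≈ 5.72%.

Labor force = 988.66 + 59.99 = 1,048.65 thousand.
Numerator = 59.99 + 7.99 + 37.16 = 105.14 thousand.
Denominator = 1,048.65 + 7.99 = 1,056.64 thousand.
Broad rate = 105.14 / 1,056.64 = 9.95%.
Headline unemployment rate = 59.99 / 1,048.65 = 5.72%.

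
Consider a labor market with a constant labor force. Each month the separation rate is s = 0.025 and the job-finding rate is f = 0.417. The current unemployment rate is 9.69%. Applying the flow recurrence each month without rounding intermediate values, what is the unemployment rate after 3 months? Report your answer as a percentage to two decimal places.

With a fixed labor force, u_{t+1} = u_t + s·(1−u_t) − f·u_t = u_t·(1−s−f) + s.
Here 1−s−f = 0.558 and s = 0.025.
u_1 = 0.096900 × 0.558 + 0.025 = 0.079070.
u_2 = 0.079070 × 0.558 + 0.025 = 0.069121.
u_3 = 0.069121 × 0.558 + 0.025 = 0.063570.

Unemployment rate after three months ≈ 6.36%.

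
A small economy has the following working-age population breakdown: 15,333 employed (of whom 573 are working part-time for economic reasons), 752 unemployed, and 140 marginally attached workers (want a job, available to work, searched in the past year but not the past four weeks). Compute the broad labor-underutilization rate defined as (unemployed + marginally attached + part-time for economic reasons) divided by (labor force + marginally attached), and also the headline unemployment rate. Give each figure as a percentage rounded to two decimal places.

Labor force = 15,333 + 752 = 16,085.
Numerator = 752 + 140 + 573 = 1,465.
Denominator = 16,085 + 140 = 16,225.
Broad rate = 1,465 / 16,225 = 9.03%.
Headline unemployment rate = 752 / 16,085 = 4.68%.

Broad underutilization rate ≈ 9.03%; headline unemployment rate ≈ 4.68%.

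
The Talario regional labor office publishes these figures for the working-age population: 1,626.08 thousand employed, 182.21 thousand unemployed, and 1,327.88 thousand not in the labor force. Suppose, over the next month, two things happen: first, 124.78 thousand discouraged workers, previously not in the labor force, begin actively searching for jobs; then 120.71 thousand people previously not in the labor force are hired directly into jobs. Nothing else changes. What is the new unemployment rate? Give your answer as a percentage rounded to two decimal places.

New unemployment rate ≈ 14.95%.

Initially, labor force = 1,626.08 + 182.21 = 1,808.29 thousand, so u = 182.21/1,808.29 = 10.08%.
After the first change, unemployed and labor force both rise by 124.78 → E = 1,626.08, U = 306.99, labor force = 1,933.07 thousand.
After the second change, employed and labor force both rise by 120.71; unemployed unchanged → E = 1,746.79, U = 306.99, labor force = 2,053.78 thousand.
New unemployment rate = 306.99 / 2,053.78 = 14.95%.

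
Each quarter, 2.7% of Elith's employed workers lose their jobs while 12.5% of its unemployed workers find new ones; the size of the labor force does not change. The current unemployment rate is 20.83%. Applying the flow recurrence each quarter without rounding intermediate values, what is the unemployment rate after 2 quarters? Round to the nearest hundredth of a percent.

With a fixed labor force, u_{t+1} = u_t + s·(1−u_t) − f·u_t = u_t·(1−s−f) + s.
Here 1−s−f = 0.848 and s = 0.027.
u_1 = 0.208300 × 0.848 + 0.027 = 0.203638.
u_2 = 0.203638 × 0.848 + 0.027 = 0.199685.

Unemployment rate after two quarters ≈ 19.97%.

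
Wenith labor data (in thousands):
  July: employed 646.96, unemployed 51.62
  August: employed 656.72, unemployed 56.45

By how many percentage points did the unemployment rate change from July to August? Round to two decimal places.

The unemployment rate changed by +0.53 percentage points.

July: labor force = 646.96 + 51.62 = 698.58; u = 51.62/698.58 = 7.39%.
August: labor force = 656.72 + 56.45 = 713.17; u = 56.45/713.17 = 7.92%.
Change = 7.92% − 7.39% = +0.53 pp.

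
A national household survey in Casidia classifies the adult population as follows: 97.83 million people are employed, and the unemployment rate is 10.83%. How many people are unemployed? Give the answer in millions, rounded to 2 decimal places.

About 11.88 million are unemployed.

Let U be the number unemployed. The labor force is E + U, and U/(E+U) = 0.1083.
So U = 0.1083 × 97.83 / (1 − 0.1083) = 10.5950 / 0.8917 ≈ 11.88 million.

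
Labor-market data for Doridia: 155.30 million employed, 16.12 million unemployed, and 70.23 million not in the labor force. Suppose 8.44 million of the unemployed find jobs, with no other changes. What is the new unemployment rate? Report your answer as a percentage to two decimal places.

New unemployment rate ≈ 4.48%.

Initially, labor force = 155.30 + 16.12 = 171.42 million, so u = 16.12/171.42 = 9.40%.
After the change, unemployed falls and employed rises by 8.44; labor force unchanged → E = 163.74, U = 7.68, labor force = 171.42 million.
New unemployment rate = 7.68 / 171.42 = 4.48%.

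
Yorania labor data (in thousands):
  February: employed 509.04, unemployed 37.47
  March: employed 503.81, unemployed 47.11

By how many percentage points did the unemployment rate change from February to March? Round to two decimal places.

The unemployment rate changed by +1.69 percentage points.

February: labor force = 509.04 + 37.47 = 546.51; u = 37.47/546.51 = 6.86%.
March: labor force = 503.81 + 47.11 = 550.92; u = 47.11/550.92 = 8.55%.
Change = 8.55% − 6.86% = +1.69 pp.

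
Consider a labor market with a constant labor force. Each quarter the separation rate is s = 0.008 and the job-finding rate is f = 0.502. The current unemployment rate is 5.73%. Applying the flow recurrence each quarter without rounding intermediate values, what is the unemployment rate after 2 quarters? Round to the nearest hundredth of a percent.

Unemployment rate after two quarters ≈ 2.57%.

With a fixed labor force, u_{t+1} = u_t + s·(1−u_t) − f·u_t = u_t·(1−s−f) + s.
Here 1−s−f = 0.490 and s = 0.008.
u_1 = 0.057300 × 0.490 + 0.008 = 0.036077.
u_2 = 0.036077 × 0.490 + 0.008 = 0.025678.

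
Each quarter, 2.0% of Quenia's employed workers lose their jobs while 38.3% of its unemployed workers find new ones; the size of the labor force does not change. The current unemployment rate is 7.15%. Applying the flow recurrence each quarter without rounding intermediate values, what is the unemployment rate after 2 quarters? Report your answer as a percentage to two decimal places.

Unemployment rate after two quarters ≈ 5.74%.

With a fixed labor force, u_{t+1} = u_t + s·(1−u_t) − f·u_t = u_t·(1−s−f) + s.
Here 1−s−f = 0.597 and s = 0.020.
u_1 = 0.071500 × 0.597 + 0.020 = 0.062685.
u_2 = 0.062685 × 0.597 + 0.020 = 0.057423.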